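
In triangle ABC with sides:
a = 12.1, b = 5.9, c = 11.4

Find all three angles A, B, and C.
Law of cosines for each angle (a² = 146.41, b² = 34.81, c² = 129.96):
cos(A) = (b² + c² − a²)/(2bc) = (34.81 + 129.96 − 146.41)/(2·5.9·11.4) = 18.36/134.52 ≈ 0.136485  ⇒  A ≈ 82.1555°
cos(B) = (a² + c² − b²)/(2ac) = (146.41 + 129.96 − 34.81)/(2·12.1·11.4) = 241.56/275.88 ≈ 0.875598  ⇒  B ≈ 28.8842°
cos(C) = (a² + b² − c²)/(2ab) = (146.41 + 34.81 − 129.96)/(2·12.1·5.9) = 51.26/142.78 ≈ 0.359014  ⇒  C ≈ 68.9604°
Check: A + B + C ≈ 180°

A = 82.16°, B = 28.88°, C = 68.96°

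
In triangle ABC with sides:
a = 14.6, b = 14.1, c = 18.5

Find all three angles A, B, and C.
Law of cosines for each angle (a² = 213.16, b² = 198.81, c² = 342.25):
cos(A) = (b² + c² − a²)/(2bc) = (198.81 + 342.25 − 213.16)/(2·14.1·18.5) = 327.9/521.7 ≈ 0.628522  ⇒  A ≈ 51.0588°
cos(B) = (a² + c² − b²)/(2ac) = (213.16 + 342.25 − 198.81)/(2·14.6·18.5) = 356.6/540.2 ≈ 0.660126  ⇒  B ≈ 48.6905°
cos(C) = (a² + b² − c²)/(2ab) = (213.16 + 198.81 − 342.25)/(2·14.6·14.1) = 69.72/411.72 ≈ 0.169338  ⇒  C ≈ 80.2506°
Check: A + B + C ≈ 180°

A = 51.06°, B = 48.69°, C = 80.25°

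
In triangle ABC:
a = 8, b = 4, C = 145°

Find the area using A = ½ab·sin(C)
A = ½·a·b·sin(C) = ½·8·4·sin(145°)
sin(145°) ≈ 0.573576
A ≈ ½·32·0.573576 = 16·0.573576 ≈ 9.17722

Area = 9.177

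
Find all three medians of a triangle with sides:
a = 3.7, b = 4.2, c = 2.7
Median formula: m_a = ½√(2b² + 2c² − a²) (and cyclically). a² = 13.69, b² = 17.64, c² = 7.29.
m_a = ½√(2·17.64 + 2·7.29 − 13.69) = ½√36.17 ≈ ½·6.01415 ≈ 3.00707
m_b = ½√(2·13.69 + 2·7.29 − 17.64) = ½√24.32 ≈ ½·4.93153 ≈ 2.46577
m_c = ½√(2·13.69 + 2·17.64 − 7.29) = ½√55.37 ≈ ½·7.4411 ≈ 3.72055

m_a = 3.007, m_b = 2.466, m_c = 3.721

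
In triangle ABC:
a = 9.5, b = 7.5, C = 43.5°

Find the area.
Two sides and the included angle (SAS): A = ½·a·b·sin(C) = ½·9.5·7.5·sin(43.5°)
sin(43.5°) ≈ 0.688355
A ≈ ½·71.25·0.688355 = 35.625·0.688355 ≈ 24.5226

Area = 24.52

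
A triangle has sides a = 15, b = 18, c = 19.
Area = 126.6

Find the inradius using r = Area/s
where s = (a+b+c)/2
s = (15 + 18 + 19)/2 = 52/2 = 26
r = Area/s = 126.6/26 ≈ 4.86923

r = 4.869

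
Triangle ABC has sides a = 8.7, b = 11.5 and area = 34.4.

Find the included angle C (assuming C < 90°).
Area = ½·a·b·sin(C)  ⇒  sin(C) = 2·Area/(a·b) = 2·34.4/(8.7·11.5) = 68.8/100.05 ≈ 0.687656
C = arcsin(0.687656) ≈ 43.4449° (taking the acute solution since C < 90°)

C = 43.44°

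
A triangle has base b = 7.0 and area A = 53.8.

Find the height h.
A = ½·b·h  ⇒  h = 2A/b = 2·53.8/7.0 = 107.6/7.0 ≈ 15.3714

h = 15.37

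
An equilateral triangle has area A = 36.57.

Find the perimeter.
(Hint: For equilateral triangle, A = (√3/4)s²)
A = (√3/4)s²  ⇒  s² = 4A/√3 = 4·36.57/√3 = 146.28/1.73205 ≈ 84.4548
s ≈ √84.4548 ≈ 9.18993
Perimeter = 3s ≈ 3·9.18993 ≈ 27.5698

Perimeter = 27.57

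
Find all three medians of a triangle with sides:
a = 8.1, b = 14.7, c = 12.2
Median formula: m_a = ½√(2b² + 2c² − a²) (and cyclically). a² = 65.61, b² = 216.09, c² = 148.84.
m_a = ½√(2·216.09 + 2·148.84 − 65.61) = ½√664.25 ≈ ½·25.773 ≈ 12.8865
m_b = ½√(2·65.61 + 2·148.84 − 216.09) = ½√212.81 ≈ ½·14.588 ≈ 7.294
m_c = ½√(2·65.61 + 2·216.09 − 148.84) = ½√414.56 ≈ ½·20.3607 ≈ 10.1804

m_a = 12.89, m_b = 7.294, m_c = 10.18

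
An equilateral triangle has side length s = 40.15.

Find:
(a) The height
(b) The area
(a) The height splits the triangle into two 30-60-90 halves: h = s·√3/2 = 40.15·1.73205/2 ≈ 69.5418/2 ≈ 34.7709
(b) Area = (√3/4)·s² = (√3/4)·40.15² = (√3/4)·1612.0225 ≈ 0.433013·1612.0225 ≈ 698.026

Height = 34.77, Area = 698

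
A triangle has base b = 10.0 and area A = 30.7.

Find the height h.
A = ½·b·h  ⇒  h = 2A/b = 2·30.7/10.0 = 61.4/10.0 ≈ 6.14

h = 6.14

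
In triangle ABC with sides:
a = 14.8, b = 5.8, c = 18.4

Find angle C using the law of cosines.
c² = a² + b² − 2ab·cos(C)  ⇒  cos(C) = (a² + b² − c²)/(2ab)
cos(C) = (14.8² + 5.8² − 18.4²)/(2·14.8·5.8) = (219.04 + 33.64 − 338.56)/171.68 = -85.88/171.68 ≈ -0.500233
C = arccos(-0.500233) ≈ 120.015°

C = 120°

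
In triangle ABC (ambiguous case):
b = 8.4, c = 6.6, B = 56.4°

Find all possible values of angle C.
b/sin(B) = c/sin(C)  ⇒  sin(C) = c·sin(B)/b = 6.6·sin(56.4°)/8.4
sin(56.4°) ≈ 0.832921
sin(C) ≈ 6.6·0.832921/8.4 ≈ 5.49728/8.4 ≈ 0.654438
Candidate 1: C₁ = arcsin(0.654438) ≈ 40.8771°  →  A = 180° − 56.4° − 40.8771° ≈ 82.7229° > 0, valid
Candidate 2: C₂ = 180° − C₁ ≈ 139.123°  →  A = 180° − 56.4° − 139.123° ≈ -15.5229° ≤ 0, not a valid triangle

C = 40.88° (one solution)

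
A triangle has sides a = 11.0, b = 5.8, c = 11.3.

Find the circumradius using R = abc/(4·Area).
First find the area with Heron's formula.
s = (11.0 + 5.8 + 11.3)/2 = 14.05
Area = √(s(s−a)(s−b)(s−c)) = √(14.05·3.05·8.25·2.75) ≈ √972.216 ≈ 31.1804
abc = 11.0·5.8·11.3 = 720.94
R = abc/(4·Area) ≈ 720.94/(4·31.1804) = 720.94/124.722 ≈ 5.7804

R = 5.78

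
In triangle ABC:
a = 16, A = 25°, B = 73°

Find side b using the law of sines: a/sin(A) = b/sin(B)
a/sin(A) = b/sin(B)  ⇒  b = a·sin(B)/sin(A) = 16·sin(73°)/sin(25°)
sin(73°) ≈ 0.956305, sin(25°) ≈ 0.422618
b ≈ 16·0.956305/0.422618 ≈ 15.3009/0.422618 ≈ 36.205

b = 36.2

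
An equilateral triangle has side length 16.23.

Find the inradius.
r = Area/s with s the semi-perimeter.
Area = (√3/4)·16.23² = (√3/4)·263.4129 ≈ 0.433013·263.4129 ≈ 114.061
s = 3·16.23/2 = 24.345
r ≈ 114.061/24.345 ≈ 4.6852
(Equivalently r = side/(2√3) = 16.23/3.4641 ≈ 4.6852.)

r = 4.685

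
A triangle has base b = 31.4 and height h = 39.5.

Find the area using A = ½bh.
A = ½·b·h = ½·31.4·39.5 = ½·1240.3 = 620.15

Area = 620.15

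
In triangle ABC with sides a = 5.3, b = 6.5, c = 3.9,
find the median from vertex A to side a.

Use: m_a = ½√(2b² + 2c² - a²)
m_a = ½√(2·6.5² + 2·3.9² − 5.3²) = ½√(2·42.25 + 2·15.21 − 28.09) = ½√(84.5 + 30.42 − 28.09) = ½√86.83
√86.83 ≈ 9.31826, so m_a ≈ 4.65913

m_a = 4.659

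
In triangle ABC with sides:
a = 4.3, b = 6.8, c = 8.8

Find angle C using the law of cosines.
c² = a² + b² − 2ab·cos(C)  ⇒  cos(C) = (a² + b² − c²)/(2ab)
cos(C) = (4.3² + 6.8² − 8.8²)/(2·4.3·6.8) = (18.49 + 46.24 − 77.44)/58.48 = -12.71/58.48 ≈ -0.217339
C = arccos(-0.217339) ≈ 102.553°

C = 102.6°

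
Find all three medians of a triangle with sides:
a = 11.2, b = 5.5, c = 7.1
Median formula: m_a = ½√(2b² + 2c² − a²) (and cyclically). a² = 125.44, b² = 30.25, c² = 50.41.
m_a = ½√(2·30.25 + 2·50.41 − 125.44) = ½√35.88 ≈ ½·5.98999 ≈ 2.995
m_b = ½√(2·125.44 + 2·50.41 − 30.25) = ½√321.45 ≈ ½·17.929 ≈ 8.96451
m_c = ½√(2·125.44 + 2·30.25 − 50.41) = ½√260.97 ≈ ½·16.1546 ≈ 8.07728

m_a = 2.995, m_b = 8.965, m_c = 8.077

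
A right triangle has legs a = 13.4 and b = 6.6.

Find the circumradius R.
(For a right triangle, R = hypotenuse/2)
Hypotenuse c = √(a² + b²) = √(179.56 + 43.56) = √223.12 ≈ 14.9372
R = c/2 ≈ 14.9372/2 ≈ 7.4686

R = 7.469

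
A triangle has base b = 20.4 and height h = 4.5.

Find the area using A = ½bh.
A = ½·b·h = ½·20.4·4.5 = ½·91.8 = 45.9

Area = 45.9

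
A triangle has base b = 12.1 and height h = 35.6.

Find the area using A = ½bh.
A = ½·b·h = ½·12.1·35.6 = ½·430.76 = 215.38

Area = 215.38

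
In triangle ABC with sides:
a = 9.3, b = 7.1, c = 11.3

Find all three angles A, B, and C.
Law of cosines for each angle (a² = 86.49, b² = 50.41, c² = 127.69):
cos(A) = (b² + c² − a²)/(2bc) = (50.41 + 127.69 − 86.49)/(2·7.1·11.3) = 91.61/160.46 ≈ 0.570921  ⇒  A ≈ 55.1855°
cos(B) = (a² + c² − b²)/(2ac) = (86.49 + 127.69 − 50.41)/(2·9.3·11.3) = 163.77/210.18 ≈ 0.779189  ⇒  B ≈ 38.8136°
cos(C) = (a² + b² − c²)/(2ab) = (86.49 + 50.41 − 127.69)/(2·9.3·7.1) = 9.21/132.06 ≈ 0.069741  ⇒  C ≈ 86.0009°
Check: A + B + C ≈ 180°

A = 55.19°, B = 38.81°, C = 86°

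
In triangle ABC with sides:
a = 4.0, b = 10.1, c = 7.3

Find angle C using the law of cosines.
c² = a² + b² − 2ab·cos(C)  ⇒  cos(C) = (a² + b² − c²)/(2ab)
cos(C) = (4.0² + 10.1² − 7.3²)/(2·4.0·10.1) = (16 + 102.01 − 53.29)/80.8 = 64.72/80.8 ≈ 0.80099
C = arccos(0.80099) ≈ 36.7752°

C = 36.78°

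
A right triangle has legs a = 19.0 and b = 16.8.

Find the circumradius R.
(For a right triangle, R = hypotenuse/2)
Hypotenuse c = √(a² + b²) = √(361 + 282.24) = √643.24 ≈ 25.3622
R = c/2 ≈ 25.3622/2 ≈ 12.6811

R = 12.68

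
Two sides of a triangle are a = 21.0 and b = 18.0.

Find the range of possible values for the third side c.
Triangle inequality: |a − b| < c < a + b
|a − b| = |21.0 − 18.0| = 3
a + b = 21.0 + 18.0 = 39

3 < c < 39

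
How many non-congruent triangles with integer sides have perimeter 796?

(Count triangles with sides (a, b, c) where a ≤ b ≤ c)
Let a ≤ b ≤ c with a + b + c = 796. The only binding inequality is a + b > c, i.e. 796 − c > c, so c < 796/2; and c ≥ 796/3 since c is the largest side.
So 266 ≤ c ≤ 397. For each c, b runs from ⌈(796 − c)/2⌉ up to c (then a = 796 − b − c satisfies 1 ≤ a ≤ b automatically), giving c − ⌈(796 − c)/2⌉ + 1 choices.
Summing over c: 2 + 3 + 5 + 6 + … + 197 + 198  (132 terms, c = 266, …, 397) = 13200
Check (closed form: nearest integer to p²/48 for even p, (p+3)²/48 for odd p): 796²/48 = 633616/48 ≈ 13200.33 → 13200

13200 triangles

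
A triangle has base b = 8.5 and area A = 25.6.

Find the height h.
A = ½·b·h  ⇒  h = 2A/b = 2·25.6/8.5 = 51.2/8.5 ≈ 6.02353

h = 6.024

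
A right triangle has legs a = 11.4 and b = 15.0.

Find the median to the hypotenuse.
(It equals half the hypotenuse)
Hypotenuse c = √(a² + b²) = √(129.96 + 225) = √354.96 ≈ 18.8404
Median to hypotenuse = c/2 ≈ 18.8404/2 ≈ 9.42019

Median = 9.42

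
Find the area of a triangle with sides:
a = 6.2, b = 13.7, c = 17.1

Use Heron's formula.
s = (6.2 + 13.7 + 17.1)/2 = 37/2 = 18.5
s − a = 12.3, s − b = 4.8, s − c = 1.4
s(s−a)(s−b)(s−c) = 18.5·12.3·4.8·1.4 ≈ 1529.14
Area = √1529.14 ≈ 39.1042

Area = 39.1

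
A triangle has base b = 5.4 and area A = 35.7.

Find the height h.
A = ½·b·h  ⇒  h = 2A/b = 2·35.7/5.4 = 71.4/5.4 ≈ 13.2222

h = 13.22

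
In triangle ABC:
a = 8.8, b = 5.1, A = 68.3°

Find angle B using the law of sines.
a/sin(A) = b/sin(B)  ⇒  sin(B) = b·sin(A)/a = 5.1·sin(68.3°)/8.8
sin(68.3°) ≈ 0.929133
sin(B) ≈ 5.1·0.929133/8.8 ≈ 4.73858/8.8 ≈ 0.538475
B = arcsin(0.538475) ≈ 32.5799°
(Since b ≤ a we need B ≤ A, so the obtuse alternative 180° − 32.5799° ≈ 147.42° is rejected.)

B = 32.58°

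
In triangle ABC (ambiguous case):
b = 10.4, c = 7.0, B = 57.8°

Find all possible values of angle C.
b/sin(B) = c/sin(C)  ⇒  sin(C) = c·sin(B)/b = 7.0·sin(57.8°)/10.4
sin(57.8°) ≈ 0.846193
sin(C) ≈ 7.0·0.846193/10.4 ≈ 5.92335/10.4 ≈ 0.569553
Candidate 1: C₁ = arcsin(0.569553) ≈ 34.7191°  →  A = 180° − 57.8° − 34.7191° ≈ 87.4809° > 0, valid
Candidate 2: C₂ = 180° − C₁ ≈ 145.281°  →  A = 180° − 57.8° − 145.281° ≈ -23.0809° ≤ 0, not a valid triangle

C = 34.72° (one solution)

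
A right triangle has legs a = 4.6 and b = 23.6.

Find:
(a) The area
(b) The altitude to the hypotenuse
(a) The legs are perpendicular, so Area = ½·a·b = ½·4.6·23.6 = ½·108.56 = 54.28
(b) Hypotenuse c = √(a² + b²) = √(21.16 + 556.96) = √578.12 ≈ 24.0441
    Area = ½·c·h_c  ⇒  h_c = 2·Area/c = 108.56/24.0441 ≈ 4.51503

Area = 54.28, h_c = 4.515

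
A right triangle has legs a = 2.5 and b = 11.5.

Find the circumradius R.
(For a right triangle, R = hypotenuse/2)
Hypotenuse c = √(a² + b²) = √(6.25 + 132.25) = √138.5 ≈ 11.7686
R = c/2 ≈ 11.7686/2 ≈ 5.8843

R = 5.884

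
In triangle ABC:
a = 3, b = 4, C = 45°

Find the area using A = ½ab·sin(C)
A = ½·a·b·sin(C) = ½·3·4·sin(45°)
sin(45°) ≈ 0.707107
A ≈ ½·12·0.707107 = 6·0.707107 ≈ 4.24264

Area = 4.243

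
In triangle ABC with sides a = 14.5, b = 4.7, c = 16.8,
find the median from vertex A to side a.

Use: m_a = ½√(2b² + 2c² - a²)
m_a = ½√(2·4.7² + 2·16.8² − 14.5²) = ½√(2·22.09 + 2·282.24 − 210.25) = ½√(44.18 + 564.48 − 210.25) = ½√398.41
√398.41 ≈ 19.9602, so m_a ≈ 9.98011

m_a = 9.98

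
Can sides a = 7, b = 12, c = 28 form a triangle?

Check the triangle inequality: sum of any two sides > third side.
a + b vs c: 7 + 12 = 19 ≤ 28  ✗
a + c vs b: 7 + 28 = 35 > 12  ✓
b + c vs a: 12 + 28 = 40 > 7  ✓

No: 7 + 12 = 19 is not > 28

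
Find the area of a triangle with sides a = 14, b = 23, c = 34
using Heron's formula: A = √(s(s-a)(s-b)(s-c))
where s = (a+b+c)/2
s = (14 + 23 + 34)/2 = 71/2 = 35.5
s − a = 21.5, s − b = 12.5, s − c = 1.5
s(s−a)(s−b)(s−c) = 35.5·21.5·12.5·1.5 = 14310.9375
Area = √14310.9375 ≈ 119.628

s = 35.5, Area = 119.6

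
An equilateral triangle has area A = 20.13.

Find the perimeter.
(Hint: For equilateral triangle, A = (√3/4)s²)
A = (√3/4)s²  ⇒  s² = 4A/√3 = 4·20.13/√3 = 80.52/1.73205 ≈ 46.4882
s ≈ √46.4882 ≈ 6.81823
Perimeter = 3s ≈ 3·6.81823 ≈ 20.4547

Perimeter = 20.45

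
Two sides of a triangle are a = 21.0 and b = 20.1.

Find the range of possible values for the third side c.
Triangle inequality: |a − b| < c < a + b
|a − b| = |21.0 − 20.1| = 0.9
a + b = 21.0 + 20.1 = 41.1

0.9 < c < 41.1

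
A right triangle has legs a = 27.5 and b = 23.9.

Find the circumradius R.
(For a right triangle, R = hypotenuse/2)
Hypotenuse c = √(a² + b²) = √(756.25 + 571.21) = √1327.46 ≈ 36.4343
R = c/2 ≈ 36.4343/2 ≈ 18.2172

R = 18.22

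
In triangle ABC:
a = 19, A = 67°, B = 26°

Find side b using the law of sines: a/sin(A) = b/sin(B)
a/sin(A) = b/sin(B)  ⇒  b = a·sin(B)/sin(A) = 19·sin(26°)/sin(67°)
sin(26°) ≈ 0.438371, sin(67°) ≈ 0.920505
b ≈ 19·0.438371/0.920505 ≈ 8.32905/0.920505 ≈ 9.04835

b = 9.048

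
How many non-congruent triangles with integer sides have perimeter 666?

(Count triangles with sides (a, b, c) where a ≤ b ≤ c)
Let a ≤ b ≤ c with a + b + c = 666. The only binding inequality is a + b > c, i.e. 666 − c > c, so c < 666/2; and c ≥ 666/3 since c is the largest side.
So 222 ≤ c ≤ 332. For each c, b runs from ⌈(666 − c)/2⌉ up to c (then a = 666 − b − c satisfies 1 ≤ a ≤ b automatically), giving c − ⌈(666 − c)/2⌉ + 1 choices.
Summing over c: 1 + 2 + 4 + 5 + … + 164 + 166  (111 terms, c = 222, …, 332) = 9241
Check (closed form: nearest integer to p²/48 for even p, (p+3)²/48 for odd p): 666²/48 = 443556/48 ≈ 9240.75 → 9241

9241 triangles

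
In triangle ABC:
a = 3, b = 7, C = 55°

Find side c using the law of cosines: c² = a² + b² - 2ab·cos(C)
c² = 3² + 7² − 2·3·7·cos(55°)
cos(55°) ≈ 0.573576
c² ≈ 9 + 49 − 42·(0.573576) ≈ 58 − 24.0902 ≈ 33.9098
c ≈ √33.9098 ≈ 5.82321

c = 5.823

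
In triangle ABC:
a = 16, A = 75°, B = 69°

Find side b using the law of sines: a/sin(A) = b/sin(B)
a/sin(A) = b/sin(B)  ⇒  b = a·sin(B)/sin(A) = 16·sin(69°)/sin(75°)
sin(69°) ≈ 0.93358, sin(75°) ≈ 0.965926
b ≈ 16·0.93358/0.965926 ≈ 14.9373/0.965926 ≈ 15.4642

b = 15.46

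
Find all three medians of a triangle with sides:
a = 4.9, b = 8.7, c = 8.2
Median formula: m_a = ½√(2b² + 2c² − a²) (and cyclically). a² = 24.01, b² = 75.69, c² = 67.24.
m_a = ½√(2·75.69 + 2·67.24 − 24.01) = ½√261.85 ≈ ½·16.1818 ≈ 8.09089
m_b = ½√(2·24.01 + 2·67.24 − 75.69) = ½√106.81 ≈ ½·10.3349 ≈ 5.16745
m_c = ½√(2·24.01 + 2·75.69 − 67.24) = ½√132.16 ≈ ½·11.4961 ≈ 5.74804

m_a = 8.091, m_b = 5.167, m_c = 5.748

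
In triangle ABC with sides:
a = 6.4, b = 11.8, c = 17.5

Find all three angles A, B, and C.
Law of cosines for each angle (a² = 40.96, b² = 139.24, c² = 306.25):
cos(A) = (b² + c² − a²)/(2bc) = (139.24 + 306.25 − 40.96)/(2·11.8·17.5) = 404.53/413 ≈ 0.979492  ⇒  A ≈ 11.6238°
cos(B) = (a² + c² − b²)/(2ac) = (40.96 + 306.25 − 139.24)/(2·6.4·17.5) = 207.97/224 ≈ 0.928438  ⇒  B ≈ 21.8075°
cos(C) = (a² + b² − c²)/(2ab) = (40.96 + 139.24 − 306.25)/(2·6.4·11.8) = -126.05/151.04 ≈ -0.834547  ⇒  C ≈ 146.569°
Check: A + B + C ≈ 180°

A = 11.62°, B = 21.81°, C = 146.6°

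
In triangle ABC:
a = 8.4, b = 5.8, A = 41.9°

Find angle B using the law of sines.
a/sin(A) = b/sin(B)  ⇒  sin(B) = b·sin(A)/a = 5.8·sin(41.9°)/8.4
sin(41.9°) ≈ 0.667833
sin(B) ≈ 5.8·0.667833/8.4 ≈ 3.87343/8.4 ≈ 0.461122
B = arcsin(0.461122) ≈ 27.4596°
(Since b ≤ a we need B ≤ A, so the obtuse alternative 180° − 27.4596° ≈ 152.54° is rejected.)

B = 27.46°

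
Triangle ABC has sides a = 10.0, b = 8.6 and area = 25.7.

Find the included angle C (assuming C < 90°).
Area = ½·a·b·sin(C)  ⇒  sin(C) = 2·Area/(a·b) = 2·25.7/(10.0·8.6) = 51.4/86 ≈ 0.597674
C = arcsin(0.597674) ≈ 36.7035° (taking the acute solution since C < 90°)

C = 36.7°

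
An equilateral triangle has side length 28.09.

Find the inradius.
r = Area/s with s the semi-perimeter.
Area = (√3/4)·28.09² = (√3/4)·789.0481 ≈ 0.433013·789.0481 ≈ 341.668
s = 3·28.09/2 = 42.135
r ≈ 341.668/42.135 ≈ 8.10888
(Equivalently r = side/(2√3) = 28.09/3.4641 ≈ 8.10888.)

r = 8.109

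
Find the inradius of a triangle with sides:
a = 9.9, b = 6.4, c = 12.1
r = Area/s where s is the semi-perimeter.
s = (9.9 + 6.4 + 12.1)/2 = 28.4/2 = 14.2
Area = √(s(s−a)(s−b)(s−c)) = √(14.2·4.3·7.8·2.1) ≈ √1000.16 ≈ 31.6254
r ≈ 31.6254/14.2 ≈ 2.22714

r = 2.227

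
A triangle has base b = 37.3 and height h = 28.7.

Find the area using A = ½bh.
A = ½·b·h = ½·37.3·28.7 = ½·1070.51 = 535.255

Area = 535.255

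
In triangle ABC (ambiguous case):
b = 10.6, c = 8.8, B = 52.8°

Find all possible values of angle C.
b/sin(B) = c/sin(C)  ⇒  sin(C) = c·sin(B)/b = 8.8·sin(52.8°)/10.6
sin(52.8°) ≈ 0.79653
sin(C) ≈ 8.8·0.79653/10.6 ≈ 7.00946/10.6 ≈ 0.66127
Candidate 1: C₁ = arcsin(0.66127) ≈ 41.3968°  →  A = 180° − 52.8° − 41.3968° ≈ 85.8032° > 0, valid
Candidate 2: C₂ = 180° − C₁ ≈ 138.603°  →  A = 180° − 52.8° − 138.603° ≈ -11.4032° ≤ 0, not a valid triangle

C = 41.4° (one solution)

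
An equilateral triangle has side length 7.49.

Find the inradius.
r = Area/s with s the semi-perimeter.
Area = (√3/4)·7.49² = (√3/4)·56.1001 ≈ 0.433013·56.1001 ≈ 24.2921
s = 3·7.49/2 = 11.235
r ≈ 24.2921/11.235 ≈ 2.16218
(Equivalently r = side/(2√3) = 7.49/3.4641 ≈ 2.16218.)

r = 2.162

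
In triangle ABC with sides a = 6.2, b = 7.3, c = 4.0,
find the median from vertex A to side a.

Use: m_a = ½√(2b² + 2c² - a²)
m_a = ½√(2·7.3² + 2·4.0² − 6.2²) = ½√(2·53.29 + 2·16 − 38.44) = ½√(106.58 + 32 − 38.44) = ½√100.14
√100.14 ≈ 10.007, so m_a ≈ 5.0035

m_a = 5.003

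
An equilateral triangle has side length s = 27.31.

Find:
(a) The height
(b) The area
(a) The height splits the triangle into two 30-60-90 halves: h = s·√3/2 = 27.31·1.73205/2 ≈ 47.3023/2 ≈ 23.6512
(b) Area = (√3/4)·s² = (√3/4)·27.31² = (√3/4)·745.8361 ≈ 0.433013·745.8361 ≈ 322.957

Height = 23.65, Area = 323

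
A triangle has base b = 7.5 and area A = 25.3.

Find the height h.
A = ½·b·h  ⇒  h = 2A/b = 2·25.3/7.5 = 50.6/7.5 ≈ 6.74667

h = 6.747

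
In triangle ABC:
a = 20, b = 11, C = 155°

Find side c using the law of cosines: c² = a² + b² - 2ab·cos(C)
c² = 20² + 11² − 2·20·11·cos(155°)
cos(155°) ≈ -0.906308
c² ≈ 400 + 121 − 440·(-0.906308) ≈ 521 + 398.775 ≈ 919.775
c ≈ √919.775 ≈ 30.3278

c = 30.33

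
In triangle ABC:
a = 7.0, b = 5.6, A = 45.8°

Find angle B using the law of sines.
a/sin(A) = b/sin(B)  ⇒  sin(B) = b·sin(A)/a = 5.6·sin(45.8°)/7.0
sin(45.8°) ≈ 0.716911
sin(B) ≈ 5.6·0.716911/7.0 ≈ 4.0147/7.0 ≈ 0.573528
B = arcsin(0.573528) ≈ 34.9966°
(Since b ≤ a we need B ≤ A, so the obtuse alternative 180° − 34.9966° ≈ 145.003° is rejected.)

B = 35°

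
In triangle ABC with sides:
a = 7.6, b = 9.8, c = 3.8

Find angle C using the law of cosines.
c² = a² + b² − 2ab·cos(C)  ⇒  cos(C) = (a² + b² − c²)/(2ab)
cos(C) = (7.6² + 9.8² − 3.8²)/(2·7.6·9.8) = (57.76 + 96.04 − 14.44)/148.96 = 139.36/148.96 ≈ 0.935553
C = arccos(0.935553) ≈ 20.6823°

C = 20.68°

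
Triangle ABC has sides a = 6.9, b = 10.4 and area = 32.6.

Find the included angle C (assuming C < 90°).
Area = ½·a·b·sin(C)  ⇒  sin(C) = 2·Area/(a·b) = 2·32.6/(6.9·10.4) = 65.2/71.76 ≈ 0.908584
C = arcsin(0.908584) ≈ 65.3104° (taking the acute solution since C < 90°)

C = 65.31°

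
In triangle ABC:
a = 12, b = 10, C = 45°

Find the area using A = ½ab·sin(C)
A = ½·a·b·sin(C) = ½·12·10·sin(45°)
sin(45°) ≈ 0.707107
A ≈ ½·120·0.707107 = 60·0.707107 ≈ 42.4264

Area = 42.43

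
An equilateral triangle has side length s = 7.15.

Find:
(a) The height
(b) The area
(a) The height splits the triangle into two 30-60-90 halves: h = s·√3/2 = 7.15·1.73205/2 ≈ 12.3842/2 ≈ 6.19208
(b) Area = (√3/4)·s² = (√3/4)·7.15² = (√3/4)·51.1225 ≈ 0.433013·51.1225 ≈ 22.1367

Height = 6.192, Area = 22.14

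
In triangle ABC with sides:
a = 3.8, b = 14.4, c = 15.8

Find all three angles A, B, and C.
Law of cosines for each angle (a² = 14.44, b² = 207.36, c² = 249.64):
cos(A) = (b² + c² − a²)/(2bc) = (207.36 + 249.64 − 14.44)/(2·14.4·15.8) = 442.56/455.04 ≈ 0.972574  ⇒  A ≈ 13.4499°
cos(B) = (a² + c² − b²)/(2ac) = (14.44 + 249.64 − 207.36)/(2·3.8·15.8) = 56.72/120.08 ≈ 0.472352  ⇒  B ≈ 61.8129°
cos(C) = (a² + b² − c²)/(2ab) = (14.44 + 207.36 − 249.64)/(2·3.8·14.4) = -27.84/109.44 ≈ -0.254386  ⇒  C ≈ 104.737°
Check: A + B + C ≈ 180°

A = 13.45°, B = 61.81°, C = 104.7°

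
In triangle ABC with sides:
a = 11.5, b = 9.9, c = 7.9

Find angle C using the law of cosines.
c² = a² + b² − 2ab·cos(C)  ⇒  cos(C) = (a² + b² − c²)/(2ab)
cos(C) = (11.5² + 9.9² − 7.9²)/(2·11.5·9.9) = (132.25 + 98.01 − 62.41)/227.7 = 167.85/227.7 ≈ 0.737154
C = arccos(0.737154) ≈ 42.5104°

C = 42.51°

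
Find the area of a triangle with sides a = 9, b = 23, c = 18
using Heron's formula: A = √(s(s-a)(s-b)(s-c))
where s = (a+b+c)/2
s = (9 + 23 + 18)/2 = 50/2 = 25
s − a = 16, s − b = 2, s − c = 7
s(s−a)(s−b)(s−c) = 25·16·2·7 = 5600
Area = √5600 ≈ 74.8331

s = 25.0, Area = 74.83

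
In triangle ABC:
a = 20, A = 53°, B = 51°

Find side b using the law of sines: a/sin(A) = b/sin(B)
a/sin(A) = b/sin(B)  ⇒  b = a·sin(B)/sin(A) = 20·sin(51°)/sin(53°)
sin(51°) ≈ 0.777146, sin(53°) ≈ 0.798636
b ≈ 20·0.777146/0.798636 ≈ 15.5429/0.798636 ≈ 19.4618

b = 19.46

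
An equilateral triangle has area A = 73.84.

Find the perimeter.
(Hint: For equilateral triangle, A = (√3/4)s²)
A = (√3/4)s²  ⇒  s² = 4A/√3 = 4·73.84/√3 = 295.36/1.73205 ≈ 170.526
s ≈ √170.526 ≈ 13.0586
Perimeter = 3s ≈ 3·13.0586 ≈ 39.1757

Perimeter = 39.18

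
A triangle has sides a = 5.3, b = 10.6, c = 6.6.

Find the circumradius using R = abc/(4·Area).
First find the area with Heron's formula.
s = (5.3 + 10.6 + 6.6)/2 = 11.25
Area = √(s(s−a)(s−b)(s−c)) = √(11.25·5.95·0.65·4.65) ≈ √202.319 ≈ 14.2239
abc = 5.3·10.6·6.6 = 370.788
R = abc/(4·Area) ≈ 370.788/(4·14.2239) = 370.788/56.8955 ≈ 6.517

R = 6.517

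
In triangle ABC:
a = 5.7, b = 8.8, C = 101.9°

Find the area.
Two sides and the included angle (SAS): A = ½·a·b·sin(C) = ½·5.7·8.8·sin(101.9°)
sin(101.9°) ≈ 0.978509
A ≈ ½·50.16·0.978509 = 25.08·0.978509 ≈ 24.541

Area = 24.54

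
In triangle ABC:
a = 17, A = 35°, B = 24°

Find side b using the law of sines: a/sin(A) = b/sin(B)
a/sin(A) = b/sin(B)  ⇒  b = a·sin(B)/sin(A) = 17·sin(24°)/sin(35°)
sin(24°) ≈ 0.406737, sin(35°) ≈ 0.573576
b ≈ 17·0.406737/0.573576 ≈ 6.91452/0.573576 ≈ 12.0551

b = 12.06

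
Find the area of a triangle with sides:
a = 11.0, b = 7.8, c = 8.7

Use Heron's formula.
s = (11.0 + 7.8 + 8.7)/2 = 27.5/2 = 13.75
s − a = 2.75, s − b = 5.95, s − c = 5.05
s(s−a)(s−b)(s−c) = 13.75·2.75·5.95·5.05 ≈ 1136.17
Area = √1136.17 ≈ 33.7071

Area = 33.71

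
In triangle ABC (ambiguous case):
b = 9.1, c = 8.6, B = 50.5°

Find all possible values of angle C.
b/sin(B) = c/sin(C)  ⇒  sin(C) = c·sin(B)/b = 8.6·sin(50.5°)/9.1
sin(50.5°) ≈ 0.771625
sin(C) ≈ 8.6·0.771625/9.1 ≈ 6.63597/9.1 ≈ 0.729228
Candidate 1: C₁ = arcsin(0.729228) ≈ 46.8217°  →  A = 180° − 50.5° − 46.8217° ≈ 82.6783° > 0, valid
Candidate 2: C₂ = 180° − C₁ ≈ 133.178°  →  A = 180° − 50.5° − 133.178° ≈ -3.6783° ≤ 0, not a valid triangle

C = 46.82° (one solution)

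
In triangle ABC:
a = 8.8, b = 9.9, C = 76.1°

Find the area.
Two sides and the included angle (SAS): A = ½·a·b·sin(C) = ½·8.8·9.9·sin(76.1°)
sin(76.1°) ≈ 0.970716
A ≈ ½·87.12·0.970716 = 43.56·0.970716 ≈ 42.2844

Area = 42.28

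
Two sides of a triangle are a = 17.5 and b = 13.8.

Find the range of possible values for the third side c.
Triangle inequality: |a − b| < c < a + b
|a − b| = |17.5 − 13.8| = 3.7
a + b = 17.5 + 13.8 = 31.3

3.7 < c < 31.3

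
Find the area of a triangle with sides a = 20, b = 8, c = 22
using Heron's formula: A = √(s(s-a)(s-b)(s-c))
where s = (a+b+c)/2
s = (20 + 8 + 22)/2 = 50/2 = 25
s − a = 5, s − b = 17, s − c = 3
s(s−a)(s−b)(s−c) = 25·5·17·3 = 6375
Area = √6375 ≈ 79.8436

s = 25.0, Area = 79.84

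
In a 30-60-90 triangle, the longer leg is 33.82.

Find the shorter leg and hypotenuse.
In a 30-60-90 triangle the sides are in ratio 1 : √3 : 2, so short leg = long leg/√3 and hypotenuse = 2·(short leg).
Short leg = 33.82/√3 ≈ 33.82/1.73205 ≈ 19.526
Hypotenuse = 2·19.526 ≈ 39.052

Short leg = 19.53, Hypotenuse = 39.05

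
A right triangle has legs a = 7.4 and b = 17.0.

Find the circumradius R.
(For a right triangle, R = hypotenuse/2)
Hypotenuse c = √(a² + b²) = √(54.76 + 289) = √343.76 ≈ 18.5408
R = c/2 ≈ 18.5408/2 ≈ 9.27038

R = 9.27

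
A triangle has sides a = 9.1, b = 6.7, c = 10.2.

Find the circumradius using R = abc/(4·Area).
First find the area with Heron's formula.
s = (9.1 + 6.7 + 10.2)/2 = 13
Area = √(s(s−a)(s−b)(s−c)) = √(13·3.9·6.3·2.8) ≈ √894.348 ≈ 29.9057
abc = 9.1·6.7·10.2 = 621.894
R = abc/(4·Area) ≈ 621.894/(4·29.9057) = 621.894/119.623 ≈ 5.1988

R = 5.199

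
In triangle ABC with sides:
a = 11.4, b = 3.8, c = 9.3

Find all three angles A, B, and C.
Law of cosines for each angle (a² = 129.96, b² = 14.44, c² = 86.49):
cos(A) = (b² + c² − a²)/(2bc) = (14.44 + 86.49 − 129.96)/(2·3.8·9.3) = -29.03/70.68 ≈ -0.410724  ⇒  A ≈ 114.25°
cos(B) = (a² + c² − b²)/(2ac) = (129.96 + 86.49 − 14.44)/(2·11.4·9.3) = 202.01/212.04 ≈ 0.952698  ⇒  B ≈ 17.6932°
cos(C) = (a² + b² − c²)/(2ab) = (129.96 + 14.44 − 86.49)/(2·11.4·3.8) = 57.91/86.64 ≈ 0.668398  ⇒  C ≈ 48.0565°
Check: A + B + C ≈ 180°

A = 114.3°, B = 17.69°, C = 48.06°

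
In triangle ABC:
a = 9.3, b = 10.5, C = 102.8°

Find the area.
Two sides and the included angle (SAS): A = ½·a·b·sin(C) = ½·9.3·10.5·sin(102.8°)
sin(102.8°) ≈ 0.975149
A ≈ ½·97.65·0.975149 = 48.825·0.975149 ≈ 47.6117

Area = 47.61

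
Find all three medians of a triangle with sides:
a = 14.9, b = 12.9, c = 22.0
Median formula: m_a = ½√(2b² + 2c² − a²) (and cyclically). a² = 222.01, b² = 166.41, c² = 484.
m_a = ½√(2·166.41 + 2·484 − 222.01) = ½√1078.81 ≈ ½·32.8452 ≈ 16.4226
m_b = ½√(2·222.01 + 2·484 − 166.41) = ½√1245.61 ≈ ½·35.2932 ≈ 17.6466
m_c = ½√(2·222.01 + 2·166.41 − 484) = ½√292.84 ≈ ½·17.1126 ≈ 8.55628

m_a = 16.42, m_b = 17.65, m_c = 8.556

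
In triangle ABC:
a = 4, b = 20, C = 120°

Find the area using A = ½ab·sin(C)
A = ½·a·b·sin(C) = ½·4·20·sin(120°)
sin(120°) ≈ 0.866025
A ≈ ½·80·0.866025 = 40·0.866025 ≈ 34.641

Area = 34.64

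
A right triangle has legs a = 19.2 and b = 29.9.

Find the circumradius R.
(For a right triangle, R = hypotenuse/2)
Hypotenuse c = √(a² + b²) = √(368.64 + 894.01) = √1262.65 ≈ 35.5338
R = c/2 ≈ 35.5338/2 ≈ 17.7669

R = 17.77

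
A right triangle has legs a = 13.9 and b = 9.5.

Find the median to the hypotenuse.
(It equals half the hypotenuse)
Hypotenuse c = √(a² + b²) = √(193.21 + 90.25) = √283.46 ≈ 16.8363
Median to hypotenuse = c/2 ≈ 16.8363/2 ≈ 8.41814

Median = 8.418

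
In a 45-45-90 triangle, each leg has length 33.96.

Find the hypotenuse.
In a 45-45-90 triangle the sides are in ratio 1 : 1 : √2, so hypotenuse = leg·√2.
Hypotenuse = 33.96·√2 ≈ 33.96·1.41421 ≈ 48.0267

Hypotenuse = 33.96√2 = 48.03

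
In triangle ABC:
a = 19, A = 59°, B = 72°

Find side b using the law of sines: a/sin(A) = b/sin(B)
a/sin(A) = b/sin(B)  ⇒  b = a·sin(B)/sin(A) = 19·sin(72°)/sin(59°)
sin(72°) ≈ 0.951057, sin(59°) ≈ 0.857167
b ≈ 19·0.951057/0.857167 ≈ 18.0701/0.857167 ≈ 21.0812

b = 21.08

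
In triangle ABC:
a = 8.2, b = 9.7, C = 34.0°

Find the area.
Two sides and the included angle (SAS): A = ½·a·b·sin(C) = ½·8.2·9.7·sin(34.0°)
sin(34.0°) ≈ 0.559193
A ≈ ½·79.54·0.559193 = 39.77·0.559193 ≈ 22.2391

Area = 22.24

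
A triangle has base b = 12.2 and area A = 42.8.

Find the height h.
A = ½·b·h  ⇒  h = 2A/b = 2·42.8/12.2 = 85.6/12.2 ≈ 7.01639

h = 7.016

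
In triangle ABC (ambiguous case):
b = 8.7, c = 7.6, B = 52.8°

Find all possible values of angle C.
b/sin(B) = c/sin(C)  ⇒  sin(C) = c·sin(B)/b = 7.6·sin(52.8°)/8.7
sin(52.8°) ≈ 0.79653
sin(C) ≈ 7.6·0.79653/8.7 ≈ 6.05363/8.7 ≈ 0.695819
Candidate 1: C₁ = arcsin(0.695819) ≈ 44.0925°  →  A = 180° − 52.8° − 44.0925° ≈ 83.1075° > 0, valid
Candidate 2: C₂ = 180° − C₁ ≈ 135.907°  →  A = 180° − 52.8° − 135.907° ≈ -8.7075° ≤ 0, not a valid triangle

C = 44.09° (one solution)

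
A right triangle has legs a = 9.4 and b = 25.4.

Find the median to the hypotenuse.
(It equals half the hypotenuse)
Hypotenuse c = √(a² + b²) = √(88.36 + 645.16) = √733.52 ≈ 27.0836
Median to hypotenuse = c/2 ≈ 27.0836/2 ≈ 13.5418

Median = 13.54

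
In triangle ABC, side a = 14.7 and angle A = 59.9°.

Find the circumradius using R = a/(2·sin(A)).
R = a/(2·sin(A)) = 14.7/(2·sin(59.9°))
sin(59.9°) ≈ 0.865151
R ≈ 14.7/(2·0.865151) = 14.7/1.7303 ≈ 8.49562

R = 8.496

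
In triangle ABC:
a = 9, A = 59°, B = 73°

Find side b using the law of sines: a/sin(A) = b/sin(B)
a/sin(A) = b/sin(B)  ⇒  b = a·sin(B)/sin(A) = 9·sin(73°)/sin(59°)
sin(73°) ≈ 0.956305, sin(59°) ≈ 0.857167
b ≈ 9·0.956305/0.857167 ≈ 8.60674/0.857167 ≈ 10.0409

b = 10.04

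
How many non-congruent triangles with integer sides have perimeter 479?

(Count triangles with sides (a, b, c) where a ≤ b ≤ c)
Let a ≤ b ≤ c with a + b + c = 479. The only binding inequality is a + b > c, i.e. 479 − c > c, so c < 479/2; and c ≥ 479/3 since c is the largest side.
So 160 ≤ c ≤ 239. For each c, b runs from ⌈(479 − c)/2⌉ up to c (then a = 479 − b − c satisfies 1 ≤ a ≤ b automatically), giving c − ⌈(479 − c)/2⌉ + 1 choices.
Summing over c: 1 + 3 + 4 + 6 + … + 118 + 120  (80 terms, c = 160, …, 239) = 4840
Check (closed form: nearest integer to p²/48 for even p, (p+3)²/48 for odd p): (479+3)²/48 = 482²/48 = 232324/48 ≈ 4840.08 → 4840

4840 triangles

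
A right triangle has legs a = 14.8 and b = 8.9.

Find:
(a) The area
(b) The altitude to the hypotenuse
(a) The legs are perpendicular, so Area = ½·a·b = ½·14.8·8.9 = ½·131.72 = 65.86
(b) Hypotenuse c = √(a² + b²) = √(219.04 + 79.21) = √298.25 ≈ 17.2699
    Area = ½·c·h_c  ⇒  h_c = 2·Area/c = 131.72/17.2699 ≈ 7.62714

Area = 65.86, h_c = 7.627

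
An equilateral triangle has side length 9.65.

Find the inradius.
r = Area/s with s the semi-perimeter.
Area = (√3/4)·9.65² = (√3/4)·93.1225 ≈ 0.433013·93.1225 ≈ 40.3232
s = 3·9.65/2 = 14.475
r ≈ 40.3232/14.475 ≈ 2.78572
(Equivalently r = side/(2√3) = 9.65/3.4641 ≈ 2.78572.)

r = 2.786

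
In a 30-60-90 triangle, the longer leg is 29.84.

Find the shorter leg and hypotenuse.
In a 30-60-90 triangle the sides are in ratio 1 : √3 : 2, so short leg = long leg/√3 and hypotenuse = 2·(short leg).
Short leg = 29.84/√3 ≈ 29.84/1.73205 ≈ 17.2281
Hypotenuse = 2·17.2281 ≈ 34.4563

Short leg = 17.23, Hypotenuse = 34.46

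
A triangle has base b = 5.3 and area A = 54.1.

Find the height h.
A = ½·b·h  ⇒  h = 2A/b = 2·54.1/5.3 = 108.2/5.3 ≈ 20.4151

h = 20.42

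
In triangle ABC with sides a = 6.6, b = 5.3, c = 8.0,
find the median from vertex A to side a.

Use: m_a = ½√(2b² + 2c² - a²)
m_a = ½√(2·5.3² + 2·8.0² − 6.6²) = ½√(2·28.09 + 2·64 − 43.56) = ½√(56.18 + 128 − 43.56) = ½√140.62
√140.62 ≈ 11.8583, so m_a ≈ 5.92917

m_a = 5.929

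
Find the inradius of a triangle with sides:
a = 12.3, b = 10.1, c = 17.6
r = Area/s where s is the semi-perimeter.
s = (12.3 + 10.1 + 17.6)/2 = 40/2 = 20
Area = √(s(s−a)(s−b)(s−c)) = √(20·7.7·9.9·2.4) ≈ √3659.04 ≈ 60.49
r ≈ 60.49/20 ≈ 3.0245

r = 3.024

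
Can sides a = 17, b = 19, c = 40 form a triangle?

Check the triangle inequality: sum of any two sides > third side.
a + b vs c: 17 + 19 = 36 ≤ 40  ✗
a + c vs b: 17 + 40 = 57 > 19  ✓
b + c vs a: 19 + 40 = 59 > 17  ✓

No: 17 + 19 = 36 is not > 40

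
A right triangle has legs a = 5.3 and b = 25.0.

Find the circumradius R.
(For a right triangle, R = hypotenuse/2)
Hypotenuse c = √(a² + b²) = √(28.09 + 625) = √653.09 ≈ 25.5556
R = c/2 ≈ 25.5556/2 ≈ 12.7778

R = 12.78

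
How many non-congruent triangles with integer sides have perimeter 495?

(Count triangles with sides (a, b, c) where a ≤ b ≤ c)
Let a ≤ b ≤ c with a + b + c = 495. The only binding inequality is a + b > c, i.e. 495 − c > c, so c < 495/2; and c ≥ 495/3 since c is the largest side.
So 165 ≤ c ≤ 247. For each c, b runs from ⌈(495 − c)/2⌉ up to c (then a = 495 − b − c satisfies 1 ≤ a ≤ b automatically), giving c − ⌈(495 − c)/2⌉ + 1 choices.
Summing over c: 1 + 2 + 4 + 5 + … + 122 + 124  (83 terms, c = 165, …, 247) = 5167
Check (closed form: nearest integer to p²/48 for even p, (p+3)²/48 for odd p): (495+3)²/48 = 498²/48 = 248004/48 ≈ 5166.75 → 5167

5167 triangles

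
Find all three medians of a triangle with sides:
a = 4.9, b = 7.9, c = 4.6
Median formula: m_a = ½√(2b² + 2c² − a²) (and cyclically). a² = 24.01, b² = 62.41, c² = 21.16.
m_a = ½√(2·62.41 + 2·21.16 − 24.01) = ½√143.13 ≈ ½·11.9637 ≈ 5.98185
m_b = ½√(2·24.01 + 2·21.16 − 62.41) = ½√27.93 ≈ ½·5.28488 ≈ 2.64244
m_c = ½√(2·24.01 + 2·62.41 − 21.16) = ½√151.68 ≈ ½·12.3158 ≈ 6.15792

m_a = 5.982, m_b = 2.642, m_c = 6.158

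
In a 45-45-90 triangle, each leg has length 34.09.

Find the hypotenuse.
In a 45-45-90 triangle the sides are in ratio 1 : 1 : √2, so hypotenuse = leg·√2.
Hypotenuse = 34.09·√2 ≈ 34.09·1.41421 ≈ 48.2105

Hypotenuse = 34.09√2 = 48.21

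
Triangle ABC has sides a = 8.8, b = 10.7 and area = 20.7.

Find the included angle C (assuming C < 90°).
Area = ½·a·b·sin(C)  ⇒  sin(C) = 2·Area/(a·b) = 2·20.7/(8.8·10.7) = 41.4/94.16 ≈ 0.439677
C = arcsin(0.439677) ≈ 26.0833° (taking the acute solution since C < 90°)

C = 26.08°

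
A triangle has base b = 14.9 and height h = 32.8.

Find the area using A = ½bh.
A = ½·b·h = ½·14.9·32.8 = ½·488.72 = 244.36

Area = 244.36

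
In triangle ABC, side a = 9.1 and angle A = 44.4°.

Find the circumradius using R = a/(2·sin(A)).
R = a/(2·sin(A)) = 9.1/(2·sin(44.4°))
sin(44.4°) ≈ 0.699663
R ≈ 9.1/(2·0.699663) = 9.1/1.39933 ≈ 6.50313

R = 6.503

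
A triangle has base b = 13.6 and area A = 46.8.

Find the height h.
A = ½·b·h  ⇒  h = 2A/b = 2·46.8/13.6 = 93.6/13.6 ≈ 6.88235

h = 6.882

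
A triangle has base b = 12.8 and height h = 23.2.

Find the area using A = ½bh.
A = ½·b·h = ½·12.8·23.2 = ½·296.96 = 148.48

Area = 148.48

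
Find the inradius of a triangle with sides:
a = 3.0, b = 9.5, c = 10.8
r = Area/s where s is the semi-perimeter.
s = (3.0 + 9.5 + 10.8)/2 = 23.3/2 = 11.65
Area = √(s(s−a)(s−b)(s−c)) = √(11.65·8.65·2.15·0.85) ≈ √184.162 ≈ 13.5706
r ≈ 13.5706/11.65 ≈ 1.16486

r = 1.165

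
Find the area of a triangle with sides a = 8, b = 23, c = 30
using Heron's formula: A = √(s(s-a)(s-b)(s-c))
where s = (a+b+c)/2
s = (8 + 23 + 30)/2 = 61/2 = 30.5
s − a = 22.5, s − b = 7.5, s − c = 0.5
s(s−a)(s−b)(s−c) = 30.5·22.5·7.5·0.5 = 2573.4375
Area = √2573.4375 ≈ 50.7291

s = 30.5, Area = 50.73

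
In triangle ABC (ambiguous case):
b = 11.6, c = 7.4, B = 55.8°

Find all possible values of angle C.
b/sin(B) = c/sin(C)  ⇒  sin(C) = c·sin(B)/b = 7.4·sin(55.8°)/11.6
sin(55.8°) ≈ 0.827081
sin(C) ≈ 7.4·0.827081/11.6 ≈ 6.1204/11.6 ≈ 0.52762
Candidate 1: C₁ = arcsin(0.52762) ≈ 31.8448°  →  A = 180° − 55.8° − 31.8448° ≈ 92.3552° > 0, valid
Candidate 2: C₂ = 180° − C₁ ≈ 148.155°  →  A = 180° − 55.8° − 148.155° ≈ -23.9552° ≤ 0, not a valid triangle

C = 31.84° (one solution)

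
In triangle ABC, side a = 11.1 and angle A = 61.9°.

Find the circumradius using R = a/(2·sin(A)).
R = a/(2·sin(A)) = 11.1/(2·sin(61.9°))
sin(61.9°) ≈ 0.882127
R ≈ 11.1/(2·0.882127) = 11.1/1.76425 ≈ 6.29161

R = 6.292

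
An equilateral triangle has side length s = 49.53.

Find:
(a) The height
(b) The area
(a) The height splits the triangle into two 30-60-90 halves: h = s·√3/2 = 49.53·1.73205/2 ≈ 85.7885/2 ≈ 42.8942
(b) Area = (√3/4)·s² = (√3/4)·49.53² = (√3/4)·2453.2209 ≈ 0.433013·2453.2209 ≈ 1062.28

Height = 42.89, Area = 1062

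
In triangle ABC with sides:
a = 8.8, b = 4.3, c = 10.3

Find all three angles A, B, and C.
Law of cosines for each angle (a² = 77.44, b² = 18.49, c² = 106.09):
cos(A) = (b² + c² − a²)/(2bc) = (18.49 + 106.09 − 77.44)/(2·4.3·10.3) = 47.14/88.58 ≈ 0.532174  ⇒  A ≈ 57.8475°
cos(B) = (a² + c² − b²)/(2ac) = (77.44 + 106.09 − 18.49)/(2·8.8·10.3) = 165.04/181.28 ≈ 0.910415  ⇒  B ≈ 24.4373°
cos(C) = (a² + b² − c²)/(2ab) = (77.44 + 18.49 − 106.09)/(2·8.8·4.3) = -10.16/75.68 ≈ -0.134249  ⇒  C ≈ 97.7152°
Check: A + B + C ≈ 180°

A = 57.85°, B = 24.44°, C = 97.72°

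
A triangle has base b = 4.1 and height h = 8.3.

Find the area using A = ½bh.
A = ½·b·h = ½·4.1·8.3 = ½·34.03 = 17.015

Area = 17.015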